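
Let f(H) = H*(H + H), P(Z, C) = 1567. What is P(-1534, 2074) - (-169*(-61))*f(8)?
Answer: -1317985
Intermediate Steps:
f(H) = 2*H² (f(H) = H*(2*H) = 2*H²)
P(-1534, 2074) - (-169*(-61))*f(8) = 1567 - (-169*(-61))*2*8² = 1567 - 10309*2*64 = 1567 - 10309*128 = 1567 - 1*1319552 = 1567 - 1319552 = -1317985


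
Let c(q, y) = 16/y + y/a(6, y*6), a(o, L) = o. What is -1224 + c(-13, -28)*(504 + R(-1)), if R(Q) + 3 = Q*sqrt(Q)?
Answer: -26938/7 + 110*I/21 ≈ -3848.3 + 5.2381*I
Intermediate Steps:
R(Q) = -3 + Q**(3/2) (R(Q) = -3 + Q*sqrt(Q) = -3 + Q**(3/2))
c(q, y) = 16/y + y/6
-1224 + c(-13, -28)*(504 + R(-1)) = -1224 + (16/(-28) + (1/6)*(-28))*(504 + (-3 + (-1)**(3/2))) = -1224 + (16*(-1/28) - 14/3)*(504 + (-3 - I)) = -1224 + (-4/7 - 14/3)*(501 - I) = -1224 - 110*(501 - I)/21 = -1224 + (-18370/7 + 110*I/21) = -26938/7 + 110*I/21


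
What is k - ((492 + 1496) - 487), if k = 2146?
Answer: 645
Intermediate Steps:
k - ((492 + 1496) - 487) = 2146 - ((492 + 1496) - 487) = 2146 - (1988 - 487) = 2146 - 1*1501 = 2146 - 1501 = 645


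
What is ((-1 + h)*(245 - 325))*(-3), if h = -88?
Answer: -21360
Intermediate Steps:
((-1 + h)*(245 - 325))*(-3) = ((-1 - 88)*(245 - 325))*(-3) = -89*(-80)*(-3) = 7120*(-3) = -21360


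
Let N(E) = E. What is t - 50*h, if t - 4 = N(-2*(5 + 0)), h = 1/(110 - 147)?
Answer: -172/37 ≈ -4.6487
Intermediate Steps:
h = -1/37 (h = 1/(-37) = -1/37 ≈ -0.027027)
t = -6 (t = 4 - 2*(5 + 0) = 4 - 2*5 = 4 - 10 = -6)
t - 50*h = -6 - 50*(-1/37) = -6 + 50/37 = -172/37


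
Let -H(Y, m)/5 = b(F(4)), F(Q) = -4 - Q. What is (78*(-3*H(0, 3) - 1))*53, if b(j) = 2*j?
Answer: -996294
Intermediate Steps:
H(Y, m) = 80 (H(Y, m) = -10*(-4 - 1*4) = -10*(-4 - 4) = -10*(-8) = -5*(-16) = 80)
(78*(-3*H(0, 3) - 1))*53 = (78*(-3*80 - 1))*53 = (78*(-240 - 1))*53 = (78*(-241))*53 = -18798*53 = -996294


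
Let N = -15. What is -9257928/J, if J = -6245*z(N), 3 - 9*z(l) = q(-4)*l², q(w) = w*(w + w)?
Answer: -27773784/14981755 ≈ -1.8538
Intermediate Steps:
q(w) = 2*w² (q(w) = w*(2*w) = 2*w²)
z(l) = ⅓ - 32*l²/9 (z(l) = ⅓ - 2*(-4)²*l²/9 = ⅓ - 2*16*l²/9 = ⅓ - 32*l²/9)
J = 14981755/3 (J = -6245*(⅓ - 32/9*(-15)²) = -6245*(⅓ - 32/9*225) = -6245*(⅓ - 800) = -6245*(-2399/3) = 14981755/3 ≈ 4.9939e+6)
-9257928/J = -9257928/14981755/3 = -9257928*3/14981755 = -27773784/14981755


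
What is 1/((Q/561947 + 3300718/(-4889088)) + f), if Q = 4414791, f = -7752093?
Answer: -1373704167168/10649072593637321293 ≈ -1.2900e-7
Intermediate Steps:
1/((Q/561947 + 3300718/(-4889088)) + f) = 1/((4414791/561947 + 3300718/(-4889088)) - 7752093) = 1/((4414791*(1/561947) + 3300718*(-1/4889088)) - 7752093) = 1/((4414791/561947 - 1650359/2444544) - 7752093) = 1/(9864736561331/1373704167168 - 7752093) = 1/(-10649072593637321293/1373704167168) = -1373704167168/10649072593637321293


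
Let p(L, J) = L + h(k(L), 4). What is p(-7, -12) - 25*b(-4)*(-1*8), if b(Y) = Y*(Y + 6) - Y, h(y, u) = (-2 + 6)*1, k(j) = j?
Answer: -803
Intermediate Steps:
h(y, u) = 4 (h(y, u) = 4*1 = 4)
b(Y) = -Y + Y*(6 + Y) (b(Y) = Y*(6 + Y) - Y = -Y + Y*(6 + Y))
p(L, J) = 4 + L (p(L, J) = L + 4 = 4 + L)
p(-7, -12) - 25*b(-4)*(-1*8) = (4 - 7) - 25*(-4*(5 - 4))*(-1*8) = -3 - 25*(-4*1)*(-8) = -3 - (-100)*(-8) = -3 - 25*32 = -3 - 800 = -803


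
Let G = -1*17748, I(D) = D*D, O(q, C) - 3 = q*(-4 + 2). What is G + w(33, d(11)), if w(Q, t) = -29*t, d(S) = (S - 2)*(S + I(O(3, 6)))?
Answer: -22968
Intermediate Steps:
O(q, C) = 3 - 2*q (O(q, C) = 3 + q*(-4 + 2) = 3 + q*(-2) = 3 - 2*q)
I(D) = D**2
d(S) = (-2 + S)*(9 + S) (d(S) = (S - 2)*(S + (3 - 2*3)**2) = (-2 + S)*(S + (3 - 6)**2) = (-2 + S)*(S + (-3)**2) = (-2 + S)*(S + 9) = (-2 + S)*(9 + S))
G = -17748
G + w(33, d(11)) = -17748 - 29*(-18 + 11**2 + 7*11) = -17748 - 29*(-18 + 121 + 77) = -17748 - 29*180 = -17748 - 5220 = -22968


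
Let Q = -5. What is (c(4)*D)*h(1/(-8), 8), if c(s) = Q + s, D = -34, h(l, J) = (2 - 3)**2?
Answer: 34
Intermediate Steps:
h(l, J) = 1 (h(l, J) = (-1)**2 = 1)
c(s) = -5 + s
(c(4)*D)*h(1/(-8), 8) = ((-5 + 4)*(-34))*1 = -1*(-34)*1 = 34*1 = 34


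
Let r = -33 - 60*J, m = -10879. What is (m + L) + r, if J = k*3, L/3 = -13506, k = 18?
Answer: -54670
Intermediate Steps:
L = -40518 (L = 3*(-13506) = -40518)
J = 54 (J = 18*3 = 54)
r = -3273 (r = -33 - 60*54 = -33 - 3240 = -3273)
(m + L) + r = (-10879 - 40518) - 3273 = -51397 - 3273 = -54670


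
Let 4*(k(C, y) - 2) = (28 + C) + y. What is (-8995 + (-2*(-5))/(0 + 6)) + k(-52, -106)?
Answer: -54143/6 ≈ -9023.8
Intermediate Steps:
k(C, y) = 9 + C/4 + y/4 (k(C, y) = 2 + ((28 + C) + y)/4 = 2 + (28 + C + y)/4 = 2 + (7 + C/4 + y/4) = 9 + C/4 + y/4)
(-8995 + (-2*(-5))/(0 + 6)) + k(-52, -106) = (-8995 + (-2*(-5))/(0 + 6)) + (9 + (¼)*(-52) + (¼)*(-106)) = (-8995 + 10/6) + (9 - 13 - 53/2) = (-8995 + 10*(⅙)) - 61/2 = (-8995 + 5/3) - 61/2 = -26980/3 - 61/2 = -54143/6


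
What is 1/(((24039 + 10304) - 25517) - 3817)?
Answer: 1/5009 ≈ 0.00019964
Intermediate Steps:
1/(((24039 + 10304) - 25517) - 3817) = 1/((34343 - 25517) - 3817) = 1/(8826 - 3817) = 1/5009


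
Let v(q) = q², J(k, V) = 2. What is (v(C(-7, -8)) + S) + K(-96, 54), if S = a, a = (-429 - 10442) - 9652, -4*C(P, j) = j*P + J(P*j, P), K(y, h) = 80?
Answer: -80931/4 ≈ -20233.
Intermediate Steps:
C(P, j) = -½ - P*j/4 (C(P, j) = -(j*P + 2)/4 = -(P*j + 2)/4 = -(2 + P*j)/4 = -½ - P*j/4)
a = -20523 (a = -10871 - 9652 = -20523)
S = -20523
(v(C(-7, -8)) + S) + K(-96, 54) = ((-½ - ¼*(-7)*(-8))² - 20523) + 80 = ((-½ - 14)² - 20523) + 80 = ((-29/2)² - 20523) + 80 = (841/4 - 20523) + 80 = -81251/4 + 80 = -80931/4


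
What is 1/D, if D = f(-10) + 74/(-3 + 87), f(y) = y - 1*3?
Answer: -42/509 ≈ -0.082515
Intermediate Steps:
f(y) = -3 + y (f(y) = y - 3 = -3 + y)
D = -509/42 (D = (-3 - 10) + 74/(-3 + 87) = -13 + 74/84 = -13 + (1/84)*74 = -13 + 37/42 = -509/42 ≈ -12.119)
1/D = 1/(-509/42) = -42/509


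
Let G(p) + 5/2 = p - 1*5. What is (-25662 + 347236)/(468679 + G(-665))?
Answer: 643148/936013 ≈ 0.68711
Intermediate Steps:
G(p) = -15/2 + p (G(p) = -5/2 + (p - 1*5) = -5/2 + (p - 5) = -5/2 + (-5 + p) = -15/2 + p)
(-25662 + 347236)/(468679 + G(-665)) = (-25662 + 347236)/(468679 + (-15/2 - 665)) = 321574/(468679 - 1345/2) = 321574/(936013/2) = 321574*(2/936013) = 643148/936013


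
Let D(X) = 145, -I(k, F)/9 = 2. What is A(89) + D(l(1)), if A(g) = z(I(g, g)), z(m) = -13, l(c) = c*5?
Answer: 132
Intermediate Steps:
I(k, F) = -18 (I(k, F) = -9*2 = -18)
l(c) = 5*c
A(g) = -13
A(89) + D(l(1)) = -13 + 145 = 132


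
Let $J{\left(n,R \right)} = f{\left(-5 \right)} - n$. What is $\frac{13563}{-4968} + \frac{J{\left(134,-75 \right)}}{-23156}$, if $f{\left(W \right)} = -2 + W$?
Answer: $- \frac{8704565}{3195528} \approx -2.724$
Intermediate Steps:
$J{\left(n,R \right)} = -7 - n$ ($J{\left(n,R \right)} = \left(-2 - 5\right) - n = -7 - n$)
$\frac{13563}{-4968} + \frac{J{\left(134,-75 \right)}}{-23156} = \frac{13563}{-4968} + \frac{-7 - 134}{-23156} = 13563 \left(- \frac{1}{4968}\right) + \left(-7 - 134\right) \left(- \frac{1}{23156}\right) = - \frac{1507}{552} - - \frac{141}{23156} = - \frac{1507}{552} + \frac{141}{23156} = - \frac{8704565}{3195528}$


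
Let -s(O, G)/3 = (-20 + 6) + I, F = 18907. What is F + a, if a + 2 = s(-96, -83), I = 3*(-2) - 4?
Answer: 18977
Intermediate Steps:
I = -10 (I = -6 - 4 = -10)
s(O, G) = 72 (s(O, G) = -3*((-20 + 6) - 10) = -3*(-14 - 10) = -3*(-24) = 72)
a = 70 (a = -2 + 72 = 70)
F + a = 18907 + 70 = 18977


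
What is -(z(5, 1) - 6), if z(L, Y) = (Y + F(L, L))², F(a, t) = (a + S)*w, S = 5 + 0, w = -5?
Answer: -2395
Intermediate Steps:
S = 5
F(a, t) = -25 - 5*a (F(a, t) = (a + 5)*(-5) = (5 + a)*(-5) = -25 - 5*a)
z(L, Y) = (-25 + Y - 5*L)² (z(L, Y) = (Y + (-25 - 5*L))² = (-25 + Y - 5*L)²)
-(z(5, 1) - 6) = -((-25 + 1 - 5*5)² - 6) = -((-25 + 1 - 25)² - 6) = -((-49)² - 6) = -(2401 - 6) = -1*2395 = -2395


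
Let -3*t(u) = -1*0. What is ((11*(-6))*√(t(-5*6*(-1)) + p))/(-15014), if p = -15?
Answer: 33*I*√15/7507 ≈ 0.017025*I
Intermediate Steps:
t(u) = 0 (t(u) = -(-1)*0/3 = -⅓*0 = 0)
((11*(-6))*√(t(-5*6*(-1)) + p))/(-15014) = ((11*(-6))*√(0 - 15))/(-15014) = -66*I*√15*(-1/15014) = 33*I*√15/7507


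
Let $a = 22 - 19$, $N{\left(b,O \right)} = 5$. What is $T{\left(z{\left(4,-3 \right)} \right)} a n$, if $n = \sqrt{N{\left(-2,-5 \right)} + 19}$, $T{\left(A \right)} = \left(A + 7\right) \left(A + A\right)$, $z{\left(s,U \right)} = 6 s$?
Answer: $8928 \sqrt{6} \approx 21869.0$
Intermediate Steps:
$T{\left(A \right)} = 2 A \left(7 + A\right)$ ($T{\left(A \right)} = \left(7 + A\right) 2 A = 2 A \left(7 + A\right)$)
$n = 2 \sqrt{6}$ ($n = \sqrt{5 + 19} = \sqrt{24} = 2 \sqrt{6} \approx 4.899$)
$a = 3$
$T{\left(z{\left(4,-3 \right)} \right)} a n = 2 \cdot 6 \cdot 4 \left(7 + 6 \cdot 4\right) 3 \cdot 2 \sqrt{6} = 2 \cdot 24 \left(7 + 24\right) 3 \cdot 2 \sqrt{6} = 2 \cdot 24 \cdot 31 \cdot 3 \cdot 2 \sqrt{6} = 1488 \cdot 3 \cdot 2 \sqrt{6} = 4464 \cdot 2 \sqrt{6} = 8928 \sqrt{6}$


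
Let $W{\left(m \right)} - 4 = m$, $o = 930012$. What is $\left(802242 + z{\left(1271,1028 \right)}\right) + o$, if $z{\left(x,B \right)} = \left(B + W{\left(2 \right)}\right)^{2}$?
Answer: $2801410$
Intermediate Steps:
$W{\left(m \right)} = 4 + m$
$z{\left(x,B \right)} = \left(6 + B\right)^{2}$ ($z{\left(x,B \right)} = \left(B + \left(4 + 2\right)\right)^{2} = \left(B + 6\right)^{2} = \left(6 + B\right)^{2}$)
$\left(802242 + z{\left(1271,1028 \right)}\right) + o = \left(802242 + \left(6 + 1028\right)^{2}\right) + 930012 = \left(802242 + 1034^{2}\right) + 930012 = \left(802242 + 1069156\right) + 930012 = 1871398 + 930012 = 2801410$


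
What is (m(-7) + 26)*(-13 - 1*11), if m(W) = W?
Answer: -456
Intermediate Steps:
(m(-7) + 26)*(-13 - 1*11) = (-7 + 26)*(-13 - 1*11) = 19*(-13 - 11) = 19*(-24) = -456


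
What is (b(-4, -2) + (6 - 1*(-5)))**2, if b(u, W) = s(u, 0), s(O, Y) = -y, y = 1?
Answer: 100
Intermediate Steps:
s(O, Y) = -1 (s(O, Y) = -1*1 = -1)
b(u, W) = -1
(b(-4, -2) + (6 - 1*(-5)))**2 = (-1 + (6 - 1*(-5)))**2 = (-1 + (6 + 5))**2 = (-1 + 11)**2 = 10**2 = 100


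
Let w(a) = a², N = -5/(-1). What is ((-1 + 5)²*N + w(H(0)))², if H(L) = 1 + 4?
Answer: 11025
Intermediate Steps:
N = 5 (N = -5*(-1) = 5)
H(L) = 5
((-1 + 5)²*N + w(H(0)))² = ((-1 + 5)²*5 + 5²)² = (4²*5 + 25)² = (16*5 + 25)² = (80 + 25)² = 105² = 11025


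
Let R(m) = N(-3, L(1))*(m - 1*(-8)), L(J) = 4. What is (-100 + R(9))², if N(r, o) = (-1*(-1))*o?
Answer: 1024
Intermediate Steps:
N(r, o) = o (N(r, o) = 1*o = o)
R(m) = 32 + 4*m (R(m) = 4*(m - 1*(-8)) = 4*(m + 8) = 4*(8 + m) = 32 + 4*m)
(-100 + R(9))² = (-100 + (32 + 4*9))² = (-100 + (32 + 36))² = (-100 + 68)² = (-32)² = 1024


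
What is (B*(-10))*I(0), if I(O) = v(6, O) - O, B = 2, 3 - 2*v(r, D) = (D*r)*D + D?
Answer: -30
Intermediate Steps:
v(r, D) = 3/2 - D/2 - r*D²/2 (v(r, D) = 3/2 - ((D*r)*D + D)/2 = 3/2 - (r*D² + D)/2 = 3/2 - (D + r*D²)/2 = 3/2 + (-D/2 - r*D²/2) = 3/2 - D/2 - r*D²/2)
I(O) = 3/2 - 3*O² - 3*O/2 (I(O) = (3/2 - O/2 - ½*6*O²) - O = (3/2 - O/2 - 3*O²) - O = (3/2 - 3*O² - O/2) - O = 3/2 - 3*O² - 3*O/2)
(B*(-10))*I(0) = (2*(-10))*(3/2 - 3*0² - 3/2*0) = -20*(3/2 - 3*0 + 0) = -20*(3/2 + 0 + 0) = -20*3/2 = -30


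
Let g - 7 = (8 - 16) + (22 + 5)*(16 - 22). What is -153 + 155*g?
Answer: -25418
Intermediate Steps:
g = -163 (g = 7 + ((8 - 16) + (22 + 5)*(16 - 22)) = 7 + (-8 + 27*(-6)) = 7 + (-8 - 162) = 7 - 170 = -163)
-153 + 155*g = -153 + 155*(-163) = -153 - 25265 = -25418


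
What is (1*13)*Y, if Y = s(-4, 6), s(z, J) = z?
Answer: -52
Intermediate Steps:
Y = -4
(1*13)*Y = (1*13)*(-4) = 13*(-4) = -52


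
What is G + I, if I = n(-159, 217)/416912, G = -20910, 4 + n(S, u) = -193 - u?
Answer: -4358815167/208456 ≈ -20910.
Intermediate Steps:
n(S, u) = -197 - u (n(S, u) = -4 + (-193 - u) = -197 - u)
I = -207/208456 (I = (-197 - 1*217)/416912 = (-197 - 217)*(1/416912) = -414*1/416912 = -207/208456 ≈ -0.00099302)
G + I = -20910 - 207/208456 = -4358815167/208456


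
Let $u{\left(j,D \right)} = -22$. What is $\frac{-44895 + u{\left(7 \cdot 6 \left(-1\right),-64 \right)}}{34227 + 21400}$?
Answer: $- \frac{44917}{55627} \approx -0.80747$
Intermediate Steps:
$\frac{-44895 + u{\left(7 \cdot 6 \left(-1\right),-64 \right)}}{34227 + 21400} = \frac{-44895 - 22}{34227 + 21400} = - \frac{44917}{55627}$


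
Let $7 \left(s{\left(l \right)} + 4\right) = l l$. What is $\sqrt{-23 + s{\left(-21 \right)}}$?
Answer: $6$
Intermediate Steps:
$s{\left(l \right)} = -4 + \frac{l^{2}}{7}$ ($s{\left(l \right)} = -4 + \frac{l l}{7} = -4 + \frac{l^{2}}{7}$)
$\sqrt{-23 + s{\left(-21 \right)}} = \sqrt{-23 - \left(4 - \frac{\left(-21\right)^{2}}{7}\right)} = \sqrt{-23 + \left(-4 + \frac{1}{7} \cdot 441\right)} = \sqrt{-23 + \left(-4 + 63\right)} = \sqrt{-23 + 59} = \sqrt{36} = 6$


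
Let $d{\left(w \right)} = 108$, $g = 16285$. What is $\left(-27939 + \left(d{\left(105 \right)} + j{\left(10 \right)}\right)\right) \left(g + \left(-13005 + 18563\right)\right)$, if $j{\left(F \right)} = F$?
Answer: $-607694103$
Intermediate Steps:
$\left(-27939 + \left(d{\left(105 \right)} + j{\left(10 \right)}\right)\right) \left(g + \left(-13005 + 18563\right)\right) = \left(-27939 + \left(108 + 10\right)\right) \left(16285 + \left(-13005 + 18563\right)\right) = \left(-27939 + 118\right) \left(16285 + 5558\right) = \left(-27821\right) 21843 = -607694103$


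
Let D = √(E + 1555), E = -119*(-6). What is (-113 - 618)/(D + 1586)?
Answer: -68198/147831 + 43*√2269/147831 ≈ -0.44747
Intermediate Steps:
E = 714
D = √2269 (D = √(714 + 1555) = √2269 ≈ 47.634)
(-113 - 618)/(D + 1586) = (-113 - 618)/(√2269 + 1586) = -731/(1586 + √2269)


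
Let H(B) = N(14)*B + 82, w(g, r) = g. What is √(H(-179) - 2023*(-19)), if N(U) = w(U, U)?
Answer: √36013 ≈ 189.77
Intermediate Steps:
N(U) = U
H(B) = 82 + 14*B (H(B) = 14*B + 82 = 82 + 14*B)
√(H(-179) - 2023*(-19)) = √((82 + 14*(-179)) - 2023*(-19)) = √((82 - 2506) + 38437) = √(-2424 + 38437) = √36013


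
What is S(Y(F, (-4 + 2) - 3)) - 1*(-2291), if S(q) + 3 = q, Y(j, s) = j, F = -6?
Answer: 2282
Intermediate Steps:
S(q) = -3 + q
S(Y(F, (-4 + 2) - 3)) - 1*(-2291) = (-3 - 6) - 1*(-2291) = -9 + 2291 = 2282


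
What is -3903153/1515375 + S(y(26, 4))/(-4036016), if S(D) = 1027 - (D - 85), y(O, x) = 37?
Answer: -5251605662191/2038692582000 ≈ -2.5760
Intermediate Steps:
S(D) = 1112 - D (S(D) = 1027 - (-85 + D) = 1027 + (85 - D) = 1112 - D)
-3903153/1515375 + S(y(26, 4))/(-4036016) = -3903153/1515375 + (1112 - 1*37)/(-4036016) = -3903153*1/1515375 + (1112 - 37)*(-1/4036016) = -1301051/505125 + 1075*(-1/4036016) = -1301051/505125 - 1075/4036016 = -5251605662191/2038692582000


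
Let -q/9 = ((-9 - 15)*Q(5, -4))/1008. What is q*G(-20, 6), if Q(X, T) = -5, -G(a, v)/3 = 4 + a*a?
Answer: 9090/7 ≈ 1298.6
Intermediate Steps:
G(a, v) = -12 - 3*a² (G(a, v) = -3*(4 + a*a) = -3*(4 + a²) = -12 - 3*a²)
q = -15/14 (q = -9*(-9 - 15)*(-5)/1008 = -9*(-24*(-5))/1008 = -1080/1008 = -9*5/42 = -15/14 ≈ -1.0714)
q*G(-20, 6) = -15*(-12 - 3*(-20)²)/14 = -15*(-12 - 3*400)/14 = -15*(-12 - 1200)/14 = -15/14*(-1212) = 9090/7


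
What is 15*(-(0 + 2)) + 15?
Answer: -15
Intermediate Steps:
15*(-(0 + 2)) + 15 = 15*(-1*2) + 15 = 15*(-2) + 15 = -30 + 15 = -15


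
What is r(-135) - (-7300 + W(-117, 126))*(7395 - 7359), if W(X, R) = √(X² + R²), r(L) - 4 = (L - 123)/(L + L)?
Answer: 11826223/45 - 324*√365 ≈ 2.5662e+5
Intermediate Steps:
r(L) = 4 + (-123 + L)/(2*L) (r(L) = 4 + (L - 123)/(L + L) = 4 + (-123 + L)/((2*L)) = 4 + (-123 + L)*(1/(2*L)) = 4 + (-123 + L)/(2*L))
W(X, R) = √(R² + X²)
r(-135) - (-7300 + W(-117, 126))*(7395 - 7359) = (3/2)*(-41 + 3*(-135))/(-135) - (-7300 + √(126² + (-117)²))*(7395 - 7359) = (3/2)*(-1/135)*(-41 - 405) - (-7300 + √(15876 + 13689))*36 = (3/2)*(-1/135)*(-446) - (-7300 + √29565)*36 = 223/45 - (-7300 + 9*√365)*36 = 223/45 - (-262800 + 324*√365) = 223/45 + (262800 - 324*√365) = 11826223/45 - 324*√365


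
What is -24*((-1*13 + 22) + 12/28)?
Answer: -1584/7 ≈ -226.29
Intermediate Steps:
-24*((-1*13 + 22) + 12/28) = -24*((-13 + 22) + 12*(1/28)) = -24*(9 + 3/7) = -24*66/7 = -1584/7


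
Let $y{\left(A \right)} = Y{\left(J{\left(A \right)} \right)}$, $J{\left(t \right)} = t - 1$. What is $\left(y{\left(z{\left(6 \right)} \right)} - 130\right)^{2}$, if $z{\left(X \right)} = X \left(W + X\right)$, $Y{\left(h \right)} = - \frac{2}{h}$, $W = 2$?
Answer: $\frac{37356544}{2209} \approx 16911.0$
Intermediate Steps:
$J{\left(t \right)} = -1 + t$ ($J{\left(t \right)} = t - 1 = -1 + t$)
$z{\left(X \right)} = X \left(2 + X\right)$
$y{\left(A \right)} = - \frac{2}{-1 + A}$
$\left(y{\left(z{\left(6 \right)} \right)} - 130\right)^{2} = \left(- \frac{2}{-1 + 6 \left(2 + 6\right)} - 130\right)^{2} = \left(- \frac{2}{-1 + 6 \cdot 8} - 130\right)^{2} = \left(- \frac{2}{-1 + 48} - 130\right)^{2} = \left(- \frac{2}{47} - 130\right)^{2} = \left(- \frac{6112}{47}\right)^{2} = \frac{37356544}{2209}$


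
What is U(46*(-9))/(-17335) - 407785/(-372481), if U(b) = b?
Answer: 7223160109/6456958135 ≈ 1.1187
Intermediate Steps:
U(46*(-9))/(-17335) - 407785/(-372481) = (46*(-9))/(-17335) - 407785/(-372481) = -414*(-1/17335) - 407785*(-1/372481) = 414/17335 + 407785/372481 = 7223160109/6456958135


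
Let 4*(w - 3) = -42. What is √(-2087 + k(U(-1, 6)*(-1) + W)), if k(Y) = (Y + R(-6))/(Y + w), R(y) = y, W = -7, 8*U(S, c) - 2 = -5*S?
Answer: I*√3506730/41 ≈ 45.674*I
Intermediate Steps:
U(S, c) = ¼ - 5*S/8 (U(S, c) = ¼ + (-5*S)/8 = ¼ - 5*S/8)
w = -15/2 (w = 3 + (¼)*(-42) = 3 - 21/2 = -15/2 ≈ -7.5000)
k(Y) = (-6 + Y)/(-15/2 + Y) (k(Y) = (Y - 6)/(Y - 15/2) = (-6 + Y)/(-15/2 + Y))
√(-2087 + k(U(-1, 6)*(-1) + W)) = √(-2087 + 2*(-6 + ((¼ - 5/8*(-1))*(-1) - 7))/(-15 + 2*((¼ - 5/8*(-1))*(-1) - 7))) = √(-2087 + 2*(-6 + ((¼ + 5/8)*(-1) - 7))/(-15 + 2*((¼ + 5/8)*(-1) - 7))) = √(-2087 + 2*(-6 + ((7/8)*(-1) - 7))/(-15 + 2*((7/8)*(-1) - 7))) = √(-2087 + 2*(-6 + (-7/8 - 7))/(-15 + 2*(-7/8 - 7))) = √(-2087 + 2*(-6 - 63/8)/(-15 + 2*(-63/8))) = √(-2087 + 2*(-111/8)/(-15 - 63/4)) = √(-2087 + 2*(-111/8)/(-123/4)) = √(-2087 + 2*(-4/123)*(-111/8)) = √(-2087 + 37/41) = √(-85530/41) = I*√3506730/41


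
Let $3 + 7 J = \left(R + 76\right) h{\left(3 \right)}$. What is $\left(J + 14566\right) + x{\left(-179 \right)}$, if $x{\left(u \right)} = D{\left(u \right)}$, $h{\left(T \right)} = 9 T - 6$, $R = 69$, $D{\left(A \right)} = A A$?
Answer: $\frac{329291}{7} \approx 47042.0$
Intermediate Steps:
$D{\left(A \right)} = A^{2}$
$h{\left(T \right)} = -6 + 9 T$
$x{\left(u \right)} = u^{2}$
$J = \frac{3042}{7}$ ($J = - \frac{3}{7} + \frac{\left(69 + 76\right) \left(-6 + 9 \cdot 3\right)}{7} = - \frac{3}{7} + \frac{145 \left(-6 + 27\right)}{7} = - \frac{3}{7} + \frac{145 \cdot 21}{7} = - \frac{3}{7} + \frac{1}{7} \cdot 3045 = - \frac{3}{7} + 435 = \frac{3042}{7} \approx 434.57$)
$\left(J + 14566\right) + x{\left(-179 \right)} = \left(\frac{3042}{7} + 14566\right) + \left(-179\right)^{2} = \frac{105004}{7} + 32041 = \frac{329291}{7}$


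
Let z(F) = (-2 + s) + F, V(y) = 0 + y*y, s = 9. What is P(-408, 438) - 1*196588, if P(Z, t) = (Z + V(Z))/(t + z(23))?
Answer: -7653094/39 ≈ -1.9623e+5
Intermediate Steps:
V(y) = y² (V(y) = 0 + y² = y²)
z(F) = 7 + F (z(F) = (-2 + 9) + F = 7 + F)
P(Z, t) = (Z + Z²)/(30 + t) (P(Z, t) = (Z + Z²)/(t + (7 + 23)) = (Z + Z²)/(t + 30) = (Z + Z²)/(30 + t))
P(-408, 438) - 1*196588 = -408*(1 - 408)/(30 + 438) - 1*196588 = -408*(-407)/468 - 196588 = -408*1/468*(-407) - 196588 = 13838/39 - 196588 = -7653094/39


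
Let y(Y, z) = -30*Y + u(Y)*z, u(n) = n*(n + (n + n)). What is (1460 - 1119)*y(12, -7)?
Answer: -1153944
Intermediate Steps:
u(n) = 3*n² (u(n) = n*(n + 2*n) = n*(3*n) = 3*n²)
y(Y, z) = -30*Y + 3*z*Y² (y(Y, z) = -30*Y + (3*Y²)*z = -30*Y + 3*z*Y²)
(1460 - 1119)*y(12, -7) = (1460 - 1119)*(3*12*(-10 + 12*(-7))) = 341*(3*12*(-10 - 84)) = 341*(3*12*(-94)) = 341*(-3384) = -1153944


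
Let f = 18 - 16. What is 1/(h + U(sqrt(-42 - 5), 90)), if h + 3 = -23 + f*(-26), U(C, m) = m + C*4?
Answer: 3/224 - I*sqrt(47)/224 ≈ 0.013393 - 0.030606*I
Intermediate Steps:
f = 2
U(C, m) = m + 4*C
h = -78 (h = -3 + (-23 + 2*(-26)) = -3 + (-23 - 52) = -3 - 75 = -78)
1/(h + U(sqrt(-42 - 5), 90)) = 1/(-78 + (90 + 4*sqrt(-42 - 5))) = 1/(-78 + (90 + 4*sqrt(-47))) = 1/(-78 + (90 + 4*(I*sqrt(47)))) = 1/(-78 + (90 + 4*I*sqrt(47))) = 1/(12 + 4*I*sqrt(47))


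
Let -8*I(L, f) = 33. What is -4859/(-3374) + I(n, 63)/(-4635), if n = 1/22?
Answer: 30047177/20851320 ≈ 1.4410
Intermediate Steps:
n = 1/22 ≈ 0.045455
I(L, f) = -33/8 (I(L, f) = -1/8*33 = -33/8)
-4859/(-3374) + I(n, 63)/(-4635) = -4859/(-3374) - 33/8/(-4635) = -4859*(-1/3374) - 33/8*(-1/4635) = 4859/3374 + 11/12360 = 30047177/20851320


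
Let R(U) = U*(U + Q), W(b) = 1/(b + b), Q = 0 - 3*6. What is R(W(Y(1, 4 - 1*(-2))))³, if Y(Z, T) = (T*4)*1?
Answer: -642735647/12230590464 ≈ -0.052552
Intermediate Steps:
Y(Z, T) = 4*T (Y(Z, T) = (4*T)*1 = 4*T)
Q = -18 (Q = 0 - 18 = -18)
W(b) = 1/(2*b)
R(U) = U*(-18 + U) (R(U) = U*(U - 18) = U*(-18 + U))
R(W(Y(1, 4 - 1*(-2))))³ = ((1/(2*((4*(4 - 1*(-2))))))*(-18 + 1/(2*((4*(4 - 1*(-2)))))))³ = ((1/(2*((4*(4 + 2)))))*(-18 + 1/(2*((4*(4 + 2))))))³ = ((1/(2*((4*6))))*(-18 + 1/(2*((4*6)))))³ = (((½)/24)*(-18 + (½)/24))³ = (((½)*(1/24))*(-18 + (½)*(1/24)))³ = ((-18 + 1/48)/48)³ = ((1/48)*(-863/48))³ = (-863/2304)³ = -642735647/12230590464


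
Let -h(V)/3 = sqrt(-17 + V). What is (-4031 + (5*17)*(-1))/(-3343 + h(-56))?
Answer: 6879894/5588153 - 6174*I*sqrt(73)/5588153 ≈ 1.2312 - 0.0094397*I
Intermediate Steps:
h(V) = -3*sqrt(-17 + V)
(-4031 + (5*17)*(-1))/(-3343 + h(-56)) = (-4031 + (5*17)*(-1))/(-3343 - 3*sqrt(-17 - 56)) = (-4031 + 85*(-1))/(-3343 - 3*I*sqrt(73)) = (-4031 - 85)/(-3343 - 3*I*sqrt(73)) = -4116/(-3343 - 3*I*sqrt(73))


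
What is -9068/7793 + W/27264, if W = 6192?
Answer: -4145327/4426424 ≈ -0.93650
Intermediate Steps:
-9068/7793 + W/27264 = -9068/7793 + 6192/27264 = -9068*1/7793 + 6192*(1/27264) = -9068/7793 + 129/568 = -4145327/4426424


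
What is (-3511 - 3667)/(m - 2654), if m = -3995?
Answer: 7178/6649 ≈ 1.0796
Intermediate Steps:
(-3511 - 3667)/(m - 2654) = (-3511 - 3667)/(-3995 - 2654) = -7178/(-6649) = -7178*(-1/6649) = 7178/6649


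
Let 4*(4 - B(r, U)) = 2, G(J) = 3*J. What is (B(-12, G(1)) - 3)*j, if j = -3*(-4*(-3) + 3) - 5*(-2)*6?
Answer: 15/2 ≈ 7.5000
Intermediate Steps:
B(r, U) = 7/2 (B(r, U) = 4 - ¼*2 = 4 - ½ = 7/2)
j = 15 (j = -3*(12 + 3) + 10*6 = -3*15 + 60 = -45 + 60 = 15)
(B(-12, G(1)) - 3)*j = (7/2 - 3)*15 = (½)*15 = 15/2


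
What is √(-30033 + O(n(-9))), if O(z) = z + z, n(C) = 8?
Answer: I*√30017 ≈ 173.25*I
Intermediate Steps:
O(z) = 2*z
√(-30033 + O(n(-9))) = √(-30033 + 2*8) = √(-30033 + 16) = √(-30017) = I*√30017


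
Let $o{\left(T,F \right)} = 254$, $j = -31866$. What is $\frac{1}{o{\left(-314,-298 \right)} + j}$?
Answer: $- \frac{1}{31612} \approx -3.1634 \cdot 10^{-5}$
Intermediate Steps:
$\frac{1}{o{\left(-314,-298 \right)} + j} = \frac{1}{254 - 31866} = \frac{1}{-31612} = - \frac{1}{31612}$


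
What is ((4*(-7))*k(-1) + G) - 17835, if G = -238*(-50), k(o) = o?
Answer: -5907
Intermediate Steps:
G = 11900
((4*(-7))*k(-1) + G) - 17835 = ((4*(-7))*(-1) + 11900) - 17835 = (-28*(-1) + 11900) - 17835 = (28 + 11900) - 17835 = 11928 - 17835 = -5907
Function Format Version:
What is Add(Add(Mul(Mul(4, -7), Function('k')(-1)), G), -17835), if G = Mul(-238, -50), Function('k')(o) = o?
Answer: -5907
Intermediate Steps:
G = 11900
Add(Add(Mul(Mul(4, -7), Function('k')(-1)), G), -17835) = Add(Add(Mul(Mul(4, -7), -1), 11900), -17835) = Add(Add(Mul(-28, -1), 11900), -17835) = Add(Add(28, 11900), -17835) = Add(11928, -17835) = -5907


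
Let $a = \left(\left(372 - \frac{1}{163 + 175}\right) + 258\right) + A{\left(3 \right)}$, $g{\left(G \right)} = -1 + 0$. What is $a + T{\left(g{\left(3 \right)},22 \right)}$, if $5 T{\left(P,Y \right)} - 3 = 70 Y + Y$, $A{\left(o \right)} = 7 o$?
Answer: $\frac{325831}{338} \approx 964.0$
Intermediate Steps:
$g{\left(G \right)} = -1$
$a = \frac{220037}{338}$ ($a = \left(\left(372 - \frac{1}{163 + 175}\right) + 258\right) + 7 \cdot 3 = \left(\left(372 - \frac{1}{338}\right) + 258\right) + 21 = \left(\frac{125735}{338} + 258\right) + 21 = \frac{212939}{338} + 21 = \frac{220037}{338} \approx 651.0$)
$T{\left(P,Y \right)} = \frac{3}{5} + \frac{71 Y}{5}$ ($T{\left(P,Y \right)} = \frac{3}{5} + \frac{70 Y + Y}{5} = \frac{3}{5} + \frac{71 Y}{5}$)
$a + T{\left(g{\left(3 \right)},22 \right)} = \frac{220037}{338} + \left(\frac{3}{5} + \frac{71}{5} \cdot 22\right) = \frac{220037}{338} + \left(\frac{3}{5} + \frac{1562}{5}\right) = \frac{220037}{338} + 313 = \frac{325831}{338}$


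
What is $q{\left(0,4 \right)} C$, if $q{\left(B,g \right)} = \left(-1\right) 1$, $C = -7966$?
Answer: $7966$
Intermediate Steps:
$q{\left(B,g \right)} = -1$
$q{\left(0,4 \right)} C = \left(-1\right) \left(-7966\right) = 7966$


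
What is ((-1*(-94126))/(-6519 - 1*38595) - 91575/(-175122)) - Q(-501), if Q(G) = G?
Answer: 73069910909/146304702 ≈ 499.44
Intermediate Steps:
((-1*(-94126))/(-6519 - 1*38595) - 91575/(-175122)) - Q(-501) = ((-1*(-94126))/(-6519 - 1*38595) - 91575/(-175122)) - 1*(-501) = (94126/(-6519 - 38595) - 91575*(-1/175122)) + 501 = (94126/(-45114) + 10175/19458) + 501 = (94126*(-1/45114) + 10175/19458) + 501 = (-47063/22557 + 10175/19458) + 501 = -228744793/146304702 + 501 = 73069910909/146304702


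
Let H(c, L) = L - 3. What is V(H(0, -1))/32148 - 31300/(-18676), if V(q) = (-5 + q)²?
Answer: 27992921/16677668 ≈ 1.6785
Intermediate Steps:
H(c, L) = -3 + L
V(H(0, -1))/32148 - 31300/(-18676) = (-5 + (-3 - 1))²/32148 - 31300/(-18676) = (-5 - 4)²*(1/32148) - 31300*(-1/18676) = (-9)²*(1/32148) + 7825/4669 = 81*(1/32148) + 7825/4669 = 9/3572 + 7825/4669 = 27992921/16677668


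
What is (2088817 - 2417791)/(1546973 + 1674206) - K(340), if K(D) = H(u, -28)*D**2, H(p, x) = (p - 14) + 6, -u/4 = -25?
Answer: -34257883229774/3221179 ≈ -1.0635e+7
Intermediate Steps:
u = 100 (u = -4*(-25) = 100)
H(p, x) = -8 + p (H(p, x) = (-14 + p) + 6 = -8 + p)
K(D) = 92*D**2 (K(D) = (-8 + 100)*D**2 = 92*D**2)
(2088817 - 2417791)/(1546973 + 1674206) - K(340) = (2088817 - 2417791)/(1546973 + 1674206) - 92*340**2 = -328974/3221179 - 92*115600 = -328974*1/3221179 - 1*10635200 = -328974/3221179 - 10635200 = -34257883229774/3221179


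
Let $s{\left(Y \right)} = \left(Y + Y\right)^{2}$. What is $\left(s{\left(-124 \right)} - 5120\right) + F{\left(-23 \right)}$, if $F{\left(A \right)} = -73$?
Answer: $56311$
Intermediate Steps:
$s{\left(Y \right)} = 4 Y^{2}$ ($s{\left(Y \right)} = \left(2 Y\right)^{2} = 4 Y^{2}$)
$\left(s{\left(-124 \right)} - 5120\right) + F{\left(-23 \right)} = \left(4 \left(-124\right)^{2} - 5120\right) - 73 = \left(4 \cdot 15376 - 5120\right) - 73 = \left(61504 - 5120\right) - 73 = 56384 - 73 = 56311$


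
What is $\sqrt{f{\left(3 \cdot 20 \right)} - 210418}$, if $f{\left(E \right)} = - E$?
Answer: $i \sqrt{210478} \approx 458.78 i$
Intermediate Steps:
$\sqrt{f{\left(3 \cdot 20 \right)} - 210418} = \sqrt{- 3 \cdot 20 - 210418} = \sqrt{\left(-1\right) 60 - 210418} = \sqrt{-60 - 210418} = \sqrt{-210478} = i \sqrt{210478}$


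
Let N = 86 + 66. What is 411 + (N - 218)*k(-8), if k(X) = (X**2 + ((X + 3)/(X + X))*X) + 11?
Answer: -4374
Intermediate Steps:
N = 152
k(X) = 25/2 + X**2 + X/2 (k(X) = (X**2 + ((3 + X)/((2*X)))*X) + 11 = (X**2 + ((3 + X)*(1/(2*X)))*X) + 11 = (X**2 + ((3 + X)/(2*X))*X) + 11 = (X**2 + (3/2 + X/2)) + 11 = (3/2 + X**2 + X/2) + 11 = 25/2 + X**2 + X/2)
411 + (N - 218)*k(-8) = 411 + (152 - 218)*(25/2 + (-8)**2 + (1/2)*(-8)) = 411 - 66*(25/2 + 64 - 4) = 411 - 66*145/2 = 411 - 4785 = -4374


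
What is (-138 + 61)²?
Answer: 5929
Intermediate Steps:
(-138 + 61)² = (-77)² = 5929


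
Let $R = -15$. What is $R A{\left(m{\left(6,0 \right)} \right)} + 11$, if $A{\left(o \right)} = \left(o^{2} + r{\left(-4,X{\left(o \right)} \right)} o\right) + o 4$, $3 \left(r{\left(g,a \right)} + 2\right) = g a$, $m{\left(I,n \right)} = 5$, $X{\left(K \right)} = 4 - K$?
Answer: $-614$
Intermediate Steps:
$r{\left(g,a \right)} = -2 + \frac{a g}{3}$ ($r{\left(g,a \right)} = -2 + \frac{g a}{3} = -2 + \frac{a g}{3}$)
$A{\left(o \right)} = o^{2} + 4 o + o \left(- \frac{22}{3} + \frac{4 o}{3}\right)$ ($A{\left(o \right)} = \left(o^{2} + \left(-2 + \frac{1}{3} \left(4 - o\right) \left(-4\right)\right) o\right) + o 4 = \left(o^{2} + \left(-2 + \left(- \frac{16}{3} + \frac{4 o}{3}\right)\right) o\right) + 4 o = \left(o^{2} + \left(- \frac{22}{3} + \frac{4 o}{3}\right) o\right) + 4 o = \left(o^{2} + o \left(- \frac{22}{3} + \frac{4 o}{3}\right)\right) + 4 o = o^{2} + 4 o + o \left(- \frac{22}{3} + \frac{4 o}{3}\right)$)
$R A{\left(m{\left(6,0 \right)} \right)} + 11 = - 15 \cdot \frac{1}{3} \cdot 5 \left(-10 + 7 \cdot 5\right) + 11 = - 15 \cdot \frac{1}{3} \cdot 5 \left(-10 + 35\right) + 11 = - 15 \cdot \frac{1}{3} \cdot 5 \cdot 25 + 11 = \left(-15\right) \frac{125}{3} + 11 = -625 + 11 = -614$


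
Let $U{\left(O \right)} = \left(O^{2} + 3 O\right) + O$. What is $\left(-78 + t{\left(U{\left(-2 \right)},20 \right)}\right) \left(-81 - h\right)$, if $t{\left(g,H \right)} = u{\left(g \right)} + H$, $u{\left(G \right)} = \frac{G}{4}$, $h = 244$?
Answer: $19175$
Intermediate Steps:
$u{\left(G \right)} = \frac{G}{4}$ ($u{\left(G \right)} = G \frac{1}{4} = \frac{G}{4}$)
$U{\left(O \right)} = O^{2} + 4 O$
$t{\left(g,H \right)} = H + \frac{g}{4}$ ($t{\left(g,H \right)} = \frac{g}{4} + H = H + \frac{g}{4}$)
$\left(-78 + t{\left(U{\left(-2 \right)},20 \right)}\right) \left(-81 - h\right) = \left(-78 + \left(20 + \frac{\left(-2\right) \left(4 - 2\right)}{4}\right)\right) \left(-81 - 244\right) = \left(-78 + \left(20 + \frac{\left(-2\right) 2}{4}\right)\right) \left(-81 - 244\right) = \left(-78 + \left(20 + \frac{1}{4} \left(-4\right)\right)\right) \left(-325\right) = \left(-78 + \left(20 - 1\right)\right) \left(-325\right) = \left(-78 + 19\right) \left(-325\right) = \left(-59\right) \left(-325\right) = 19175$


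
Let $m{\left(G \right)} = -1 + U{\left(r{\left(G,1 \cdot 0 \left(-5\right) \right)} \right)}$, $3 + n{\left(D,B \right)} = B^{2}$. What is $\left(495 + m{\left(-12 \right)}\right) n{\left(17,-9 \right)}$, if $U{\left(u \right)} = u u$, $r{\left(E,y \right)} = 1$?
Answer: $38610$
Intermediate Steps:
$n{\left(D,B \right)} = -3 + B^{2}$
$U{\left(u \right)} = u^{2}$
$m{\left(G \right)} = 0$ ($m{\left(G \right)} = -1 + 1^{2} = -1 + 1 = 0$)
$\left(495 + m{\left(-12 \right)}\right) n{\left(17,-9 \right)} = \left(495 + 0\right) \left(-3 + \left(-9\right)^{2}\right) = 495 \left(-3 + 81\right) = 495 \cdot 78 = 38610$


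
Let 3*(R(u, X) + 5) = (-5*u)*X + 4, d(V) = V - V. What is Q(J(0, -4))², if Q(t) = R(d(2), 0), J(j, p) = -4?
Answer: 121/9 ≈ 13.444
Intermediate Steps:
d(V) = 0
R(u, X) = -11/3 - 5*X*u/3 (R(u, X) = -5 + ((-5*u)*X + 4)/3 = -5 + (-5*X*u + 4)/3 = -5 + (4 - 5*X*u)/3 = -5 + (4/3 - 5*X*u/3) = -11/3 - 5*X*u/3)
Q(t) = -11/3 (Q(t) = -11/3 - 5/3*0*0 = -11/3 + 0 = -11/3)
Q(J(0, -4))² = (-11/3)² = 121/9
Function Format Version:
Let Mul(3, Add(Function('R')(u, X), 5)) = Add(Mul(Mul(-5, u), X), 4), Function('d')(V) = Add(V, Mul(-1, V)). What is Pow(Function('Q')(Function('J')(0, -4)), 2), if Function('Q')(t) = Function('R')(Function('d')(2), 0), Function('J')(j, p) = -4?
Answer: Rational(121, 9) ≈ 13.444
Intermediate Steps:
Function('d')(V) = 0
Function('R')(u, X) = Add(Rational(-11, 3), Mul(Rational(-5, 3), X, u)) (Function('R')(u, X) = Add(-5, Mul(Rational(1, 3), Add(Mul(Mul(-5, u), X), 4))) = Add(-5, Mul(Rational(1, 3), Add(Mul(-5, X, u), 4))) = Add(-5, Mul(Rational(1, 3), Add(4, Mul(-5, X, u)))) = Add(-5, Add(Rational(4, 3), Mul(Rational(-5, 3), X, u))) = Add(Rational(-11, 3), Mul(Rational(-5, 3), X, u)))
Function('Q')(t) = Rational(-11, 3) (Function('Q')(t) = Add(Rational(-11, 3), Mul(Rational(-5, 3), 0, 0)) = Add(Rational(-11, 3), 0) = Rational(-11, 3))
Pow(Function('Q')(Function('J')(0, -4)), 2) = Pow(Rational(-11, 3), 2) = Rational(121, 9)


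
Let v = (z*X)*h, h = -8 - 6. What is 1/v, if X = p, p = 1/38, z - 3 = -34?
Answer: 19/217 ≈ 0.087558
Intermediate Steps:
z = -31 (z = 3 - 34 = -31)
h = -14
p = 1/38 ≈ 0.026316
X = 1/38 ≈ 0.026316
v = 217/19 (v = -31*1/38*(-14) = -31/38*(-14) = 217/19 ≈ 11.421)
1/v = 1/(217/19) = 19/217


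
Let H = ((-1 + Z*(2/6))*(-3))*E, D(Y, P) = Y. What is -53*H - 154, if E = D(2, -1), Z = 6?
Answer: 164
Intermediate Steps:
E = 2
H = -6 (H = ((-1 + 6*(2/6))*(-3))*2 = ((-1 + 6*((1/6)*2))*(-3))*2 = ((-1 + 6*(1/3))*(-3))*2 = ((-1 + 2)*(-3))*2 = (1*(-3))*2 = -3*2 = -6)
-53*H - 154 = -53*(-6) - 154 = 318 - 154 = 164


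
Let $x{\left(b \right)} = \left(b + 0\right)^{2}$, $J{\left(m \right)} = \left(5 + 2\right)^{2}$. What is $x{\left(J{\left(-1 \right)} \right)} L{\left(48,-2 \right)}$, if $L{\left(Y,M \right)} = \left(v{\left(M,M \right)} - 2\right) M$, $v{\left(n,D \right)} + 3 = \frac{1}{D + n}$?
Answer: $\frac{50421}{2} \approx 25211.0$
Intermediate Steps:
$v{\left(n,D \right)} = -3 + \frac{1}{D + n}$
$J{\left(m \right)} = 49$ ($J{\left(m \right)} = 7^{2} = 49$)
$L{\left(Y,M \right)} = M \left(-2 + \frac{1 - 6 M}{2 M}\right)$ ($L{\left(Y,M \right)} = \left(\frac{1 - 3 M - 3 M}{M + M} - 2\right) M = \left(\frac{1 - 6 M}{2 M} - 2\right) M = \left(-2 + \frac{1 - 6 M}{2 M}\right) M = M \left(-2 + \frac{1 - 6 M}{2 M}\right)$)
$x{\left(b \right)} = b^{2}$
$x{\left(J{\left(-1 \right)} \right)} L{\left(48,-2 \right)} = 49^{2} \left(\frac{1}{2} - -10\right) = 2401 \left(\frac{1}{2} + 10\right) = 2401 \cdot \frac{21}{2} = \frac{50421}{2}$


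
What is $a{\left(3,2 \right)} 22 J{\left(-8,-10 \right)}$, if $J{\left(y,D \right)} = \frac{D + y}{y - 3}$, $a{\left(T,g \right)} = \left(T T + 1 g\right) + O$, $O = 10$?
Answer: $756$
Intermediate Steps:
$a{\left(T,g \right)} = 10 + g + T^{2}$ ($a{\left(T,g \right)} = \left(T T + 1 g\right) + 10 = \left(T^{2} + g\right) + 10 = \left(g + T^{2}\right) + 10 = 10 + g + T^{2}$)
$J{\left(y,D \right)} = \frac{D + y}{-3 + y}$
$a{\left(3,2 \right)} 22 J{\left(-8,-10 \right)} = \left(10 + 2 + 3^{2}\right) 22 \frac{-10 - 8}{-3 - 8} = \left(10 + 2 + 9\right) 22 \frac{1}{-11} \left(-18\right) = 21 \cdot 22 \left(\left(- \frac{1}{11}\right) \left(-18\right)\right) = 462 \cdot \frac{18}{11} = 756$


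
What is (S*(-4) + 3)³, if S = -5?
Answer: 12167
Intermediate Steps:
(S*(-4) + 3)³ = (-5*(-4) + 3)³ = (20 + 3)³ = 23³ = 12167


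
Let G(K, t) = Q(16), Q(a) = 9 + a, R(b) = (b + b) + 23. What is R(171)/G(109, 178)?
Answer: 73/5 ≈ 14.600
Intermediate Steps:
R(b) = 23 + 2*b (R(b) = 2*b + 23 = 23 + 2*b)
G(K, t) = 25 (G(K, t) = 9 + 16 = 25)
R(171)/G(109, 178) = (23 + 2*171)/25 = (23 + 342)*(1/25) = 365*(1/25) = 73/5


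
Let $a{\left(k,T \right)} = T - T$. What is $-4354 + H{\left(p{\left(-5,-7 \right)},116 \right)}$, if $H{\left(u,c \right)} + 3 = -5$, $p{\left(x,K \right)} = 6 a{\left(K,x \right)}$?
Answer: $-4362$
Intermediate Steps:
$a{\left(k,T \right)} = 0$
$p{\left(x,K \right)} = 0$ ($p{\left(x,K \right)} = 6 \cdot 0 = 0$)
$H{\left(u,c \right)} = -8$ ($H{\left(u,c \right)} = -3 - 5 = -8$)
$-4354 + H{\left(p{\left(-5,-7 \right)},116 \right)} = -4354 - 8 = -4362$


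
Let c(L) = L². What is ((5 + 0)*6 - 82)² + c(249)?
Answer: 64705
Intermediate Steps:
((5 + 0)*6 - 82)² + c(249) = ((5 + 0)*6 - 82)² + 249² = (5*6 - 82)² + 62001 = (30 - 82)² + 62001 = (-52)² + 62001 = 2704 + 62001 = 64705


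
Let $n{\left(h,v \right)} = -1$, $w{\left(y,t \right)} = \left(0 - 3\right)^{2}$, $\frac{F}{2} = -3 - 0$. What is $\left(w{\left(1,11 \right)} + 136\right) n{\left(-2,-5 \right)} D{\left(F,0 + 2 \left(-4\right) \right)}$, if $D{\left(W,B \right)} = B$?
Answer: $1160$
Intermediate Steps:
$F = -6$ ($F = 2 \left(-3 - 0\right) = 2 \left(-3 + 0\right) = 2 \left(-3\right) = -6$)
$w{\left(y,t \right)} = 9$ ($w{\left(y,t \right)} = \left(-3\right)^{2} = 9$)
$\left(w{\left(1,11 \right)} + 136\right) n{\left(-2,-5 \right)} D{\left(F,0 + 2 \left(-4\right) \right)} = \left(9 + 136\right) \left(- (0 + 2 \left(-4\right))\right) = 145 \left(- (0 - 8)\right) = 145 \left(\left(-1\right) \left(-8\right)\right) = 145 \cdot 8 = 1160$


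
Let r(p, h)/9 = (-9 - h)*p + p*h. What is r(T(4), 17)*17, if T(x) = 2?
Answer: -2754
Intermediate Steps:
r(p, h) = 9*h*p + 9*p*(-9 - h) (r(p, h) = 9*((-9 - h)*p + p*h) = 9*(p*(-9 - h) + h*p) = 9*(h*p + p*(-9 - h)) = 9*h*p + 9*p*(-9 - h))
r(T(4), 17)*17 = -81*2*17 = -162*17 = -2754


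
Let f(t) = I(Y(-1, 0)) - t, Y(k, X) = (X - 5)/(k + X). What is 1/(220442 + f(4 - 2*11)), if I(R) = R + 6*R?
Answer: 1/220495 ≈ 4.5352e-6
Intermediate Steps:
Y(k, X) = (-5 + X)/(X + k)
I(R) = 7*R
f(t) = 35 - t (f(t) = 7*((-5 + 0)/(0 - 1)) - t = 7*(-5/(-1)) - t = 7*(-1*(-5)) - t = 7*5 - t = 35 - t)
1/(220442 + f(4 - 2*11)) = 1/(220442 + (35 - (4 - 2*11))) = 1/(220442 + (35 - (4 - 22))) = 1/(220442 + (35 - 1*(-18))) = 1/(220442 + (35 + 18)) = 1/(220442 + 53) = 1/220495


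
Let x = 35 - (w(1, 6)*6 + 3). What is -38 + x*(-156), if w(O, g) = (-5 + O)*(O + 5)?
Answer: -27494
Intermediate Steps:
w(O, g) = (-5 + O)*(5 + O)
x = 176 (x = 35 - ((-25 + 1**2)*6 + 3) = 35 - ((-25 + 1)*6 + 3) = 35 - (-24*6 + 3) = 35 - (-144 + 3) = 35 - 1*(-141) = 35 + 141 = 176)
-38 + x*(-156) = -38 + 176*(-156) = -38 - 27456 = -27494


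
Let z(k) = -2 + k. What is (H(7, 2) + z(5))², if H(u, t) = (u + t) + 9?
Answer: 441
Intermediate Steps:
H(u, t) = 9 + t + u (H(u, t) = (t + u) + 9 = 9 + t + u)
(H(7, 2) + z(5))² = ((9 + 2 + 7) + (-2 + 5))² = (18 + 3)² = 21² = 441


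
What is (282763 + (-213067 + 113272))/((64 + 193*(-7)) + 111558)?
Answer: 182968/110271 ≈ 1.6593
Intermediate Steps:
(282763 + (-213067 + 113272))/((64 + 193*(-7)) + 111558) = (282763 - 99795)/((64 - 1351) + 111558) = 182968/(-1287 + 111558) = 182968/110271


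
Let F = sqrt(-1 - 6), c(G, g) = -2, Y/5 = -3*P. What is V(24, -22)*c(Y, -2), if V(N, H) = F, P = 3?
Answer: -2*I*sqrt(7) ≈ -5.2915*I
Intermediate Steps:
Y = -45 (Y = 5*(-3*3) = 5*(-9) = -45)
F = I*sqrt(7) (F = sqrt(-7) = I*sqrt(7) ≈ 2.6458*I)
V(N, H) = I*sqrt(7)
V(24, -22)*c(Y, -2) = (I*sqrt(7))*(-2) = -2*I*sqrt(7)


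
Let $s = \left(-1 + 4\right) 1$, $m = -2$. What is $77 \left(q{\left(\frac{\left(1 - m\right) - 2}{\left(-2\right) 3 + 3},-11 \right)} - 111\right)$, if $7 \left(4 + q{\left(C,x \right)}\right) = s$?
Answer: $-8822$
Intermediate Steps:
$s = 3$ ($s = 3 \cdot 1 = 3$)
$q{\left(C,x \right)} = - \frac{25}{7}$ ($q{\left(C,x \right)} = -4 + \frac{1}{7} \cdot 3 = -4 + \frac{3}{7} = - \frac{25}{7}$)
$77 \left(q{\left(\frac{\left(1 - m\right) - 2}{\left(-2\right) 3 + 3},-11 \right)} - 111\right) = 77 \left(- \frac{25}{7} - 111\right) = 77 \left(- \frac{802}{7}\right) = -8822$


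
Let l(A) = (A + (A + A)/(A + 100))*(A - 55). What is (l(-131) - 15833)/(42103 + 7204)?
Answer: 6961/49307 ≈ 0.14118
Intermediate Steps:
l(A) = (-55 + A)*(A + 2*A/(100 + A)) (l(A) = (A + (2*A)/(100 + A))*(-55 + A) = (A + 2*A/(100 + A))*(-55 + A) = (-55 + A)*(A + 2*A/(100 + A)))
(l(-131) - 15833)/(42103 + 7204) = (-131*(-5610 + (-131)² + 47*(-131))/(100 - 131) - 15833)/(42103 + 7204) = (-131*(-5610 + 17161 - 6157)/(-31) - 15833)/49307 = (-131*(-1/31)*5394 - 15833)*(1/49307) = (22794 - 15833)*(1/49307) = 6961*(1/49307) = 6961/49307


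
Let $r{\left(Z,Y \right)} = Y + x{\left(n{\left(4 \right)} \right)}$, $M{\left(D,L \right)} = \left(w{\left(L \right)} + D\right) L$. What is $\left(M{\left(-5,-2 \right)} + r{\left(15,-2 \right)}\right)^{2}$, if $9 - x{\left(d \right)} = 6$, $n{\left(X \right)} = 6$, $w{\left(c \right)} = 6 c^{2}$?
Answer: $1369$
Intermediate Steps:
$x{\left(d \right)} = 3$ ($x{\left(d \right)} = 9 - 6 = 3$)
$M{\left(D,L \right)} = L \left(D + 6 L^{2}\right)$ ($M{\left(D,L \right)} = \left(6 L^{2} + D\right) L = \left(D + 6 L^{2}\right) L = L \left(D + 6 L^{2}\right)$)
$r{\left(Z,Y \right)} = 3 + Y$ ($r{\left(Z,Y \right)} = Y + 3 = 3 + Y$)
$\left(M{\left(-5,-2 \right)} + r{\left(15,-2 \right)}\right)^{2} = \left(- 2 \left(-5 + 6 \left(-2\right)^{2}\right) + \left(3 - 2\right)\right)^{2} = \left(- 2 \left(-5 + 6 \cdot 4\right) + 1\right)^{2} = \left(- 2 \left(-5 + 24\right) + 1\right)^{2} = \left(\left(-2\right) 19 + 1\right)^{2} = \left(-38 + 1\right)^{2} = \left(-37\right)^{2} = 1369$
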